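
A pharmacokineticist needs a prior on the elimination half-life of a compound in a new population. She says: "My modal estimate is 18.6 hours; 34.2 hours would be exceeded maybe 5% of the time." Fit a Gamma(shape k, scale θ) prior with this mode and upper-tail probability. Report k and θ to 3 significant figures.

k ≈ 8.51, θ ≈ 2.48

Gamma(k,θ) with k>1 has mode (k−1)θ, so θ = 18.6/(k−1).
Need P(X < 34.2) = 0.95 with θ tied to k this way. Start at k = 2, θ = 18.6: P(X<34.2) ≈ 0.549.
Too low — raise k to concentrate. Iterating converges to k ≈ 8.51.
Then θ = 18.6/(8.51−1) ≈ 2.48.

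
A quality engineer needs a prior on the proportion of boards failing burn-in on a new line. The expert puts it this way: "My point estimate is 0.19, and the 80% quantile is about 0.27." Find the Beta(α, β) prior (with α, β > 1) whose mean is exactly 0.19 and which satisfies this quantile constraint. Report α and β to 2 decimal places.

α ≈ 2.81, β ≈ 11.96

With mean 0.19 fixed, write α = 0.19s, β = 0.81s where s = α+β.
Need P(θ < 0.27) = 0.8 under Beta(0.19s, 0.81s). Normal approximation: (q−m)/√(m(1−m)/s) ≈ z_{0.8} = 0.842, so s ≈ 0.19·0.81·(0.842)²/(0.27−0.19)² = 17.0.
At s = 17.0: P(θ<0.27) ≈ 0.812. Adjusting to match 0.8 gives s ≈ 14.77.
So α = 0.19·14.77 ≈ 2.81, β = 0.81·14.77 ≈ 11.96.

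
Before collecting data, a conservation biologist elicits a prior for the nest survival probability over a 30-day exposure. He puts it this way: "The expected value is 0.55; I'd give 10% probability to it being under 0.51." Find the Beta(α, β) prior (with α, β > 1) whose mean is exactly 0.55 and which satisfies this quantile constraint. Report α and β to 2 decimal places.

α ≈ 140.14, β ≈ 114.66

With mean 0.55 fixed, write α = 0.55s, β = 0.45s where s = α+β.
Need P(θ < 0.51) = 0.1 under Beta(0.55s, 0.45s). Normal approximation: (q−m)/√(m(1−m)/s) ≈ z_{0.1} = -1.28, so s ≈ 0.55·0.45·(-1.28)²/(0.51−0.55)² = 254.1.
At s = 254.1: P(θ<0.51) ≈ 0.100. Adjusting to match 0.1 gives s ≈ 254.80.
So α = 0.55·254.80 ≈ 140.14, β = 0.45·254.80 ≈ 114.66.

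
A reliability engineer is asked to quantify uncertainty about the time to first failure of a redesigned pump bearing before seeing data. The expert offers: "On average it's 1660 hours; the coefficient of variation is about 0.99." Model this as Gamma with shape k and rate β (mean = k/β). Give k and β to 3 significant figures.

k ≈ 1.02, β ≈ 0.000615

For Gamma(k, rate β): mean = k/β, variance = k/β², so CV = 1/√k.
CV = 0.99, hence k = 1/CV² = 1.02.
Then β = k/mean = 1.02/1660 = 0.000615.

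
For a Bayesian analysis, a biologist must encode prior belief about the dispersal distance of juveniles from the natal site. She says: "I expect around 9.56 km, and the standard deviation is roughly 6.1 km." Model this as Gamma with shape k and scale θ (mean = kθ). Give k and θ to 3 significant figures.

For Gamma(k, scale θ): mean = kθ, variance = kθ², so CV = 1/√k.
CV = SD/mean = 6.1/9.56 = 0.6381, hence k = 1/CV² = 2.46.
Then θ = mean/k = 9.56/2.46 = 3.89.

k ≈ 2.46, θ ≈ 3.89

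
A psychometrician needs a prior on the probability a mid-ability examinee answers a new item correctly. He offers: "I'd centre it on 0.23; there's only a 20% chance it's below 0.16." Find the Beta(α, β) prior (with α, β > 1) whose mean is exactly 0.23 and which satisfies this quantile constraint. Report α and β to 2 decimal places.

With mean 0.23 fixed, write α = 0.23s, β = 0.77s where s = α+β.
Need P(θ < 0.16) = 0.2 under Beta(0.23s, 0.77s). Normal approximation: (q−m)/√(m(1−m)/s) ≈ z_{0.2} = -0.842, so s ≈ 0.23·0.77·(-0.842)²/(0.16−0.23)² = 25.6.
At s = 25.6: P(θ<0.16) ≈ 0.205. Adjusting to match 0.2 gives s ≈ 26.56.
So α = 0.23·26.56 ≈ 6.11, β = 0.77·26.56 ≈ 20.45.

α ≈ 6.11, β ≈ 20.45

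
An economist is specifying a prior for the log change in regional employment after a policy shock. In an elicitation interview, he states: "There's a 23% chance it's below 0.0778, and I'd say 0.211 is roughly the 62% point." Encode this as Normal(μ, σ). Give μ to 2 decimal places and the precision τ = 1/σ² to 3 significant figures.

μ = 0.17, τ = 61.5

The p-quantile of Normal(μ,σ) is μ + z_p·σ, with z_{0.23} = -0.7388 and z_{0.62} = 0.3055.
Eliminate σ: μ = (z₂·x₁ − z₁·x₂)/(z₂ − z₁) = (0.3055·0.0778 − (-0.7388)·0.211)/1.044 = 0.17.
Then σ = (x₂ − x₁)/(z₂ − z₁) = (0.211 − 0.0778)/1.044 = 0.13.
Precision τ = 1/σ² = 1/0.1275² = 61.5.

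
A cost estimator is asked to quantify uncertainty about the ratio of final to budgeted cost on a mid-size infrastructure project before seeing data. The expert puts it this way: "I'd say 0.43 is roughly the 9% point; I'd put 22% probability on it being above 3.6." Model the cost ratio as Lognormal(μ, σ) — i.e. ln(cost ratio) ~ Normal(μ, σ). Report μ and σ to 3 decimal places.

μ ≈ 0.504, σ ≈ 1.006

If T ~ Lognormal(μ,σ) then ln T ~ Normal(μ,σ), so the p-quantile of ln T is μ + z_p·σ.
ln(0.43) = -0.844 and ln(3.6) = 1.281; z_{0.09} = -1.341, z_{0.78} = 0.7722.
σ = (1.281 − -0.844)/(0.7722 − (-1.341)) = 1.006.
μ = -0.844 − (-1.341)·1.006 = 0.504.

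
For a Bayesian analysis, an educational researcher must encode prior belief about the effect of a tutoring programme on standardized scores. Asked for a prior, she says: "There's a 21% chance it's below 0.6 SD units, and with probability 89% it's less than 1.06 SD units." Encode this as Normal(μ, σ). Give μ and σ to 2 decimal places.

The p-quantile of Normal(μ,σ) is μ + z_p·σ, with z_{0.21} = -0.8064 and z_{0.89} = 1.227.
Eliminate σ: μ = (z₂·x₁ − z₁·x₂)/(z₂ − z₁) = (1.227·0.6 − (-0.8064)·1.06)/2.033 = 0.78.
Then σ = (x₂ − x₁)/(z₂ − z₁) = (1.06 − 0.6)/2.033 = 0.23.

μ = 0.78, σ = 0.23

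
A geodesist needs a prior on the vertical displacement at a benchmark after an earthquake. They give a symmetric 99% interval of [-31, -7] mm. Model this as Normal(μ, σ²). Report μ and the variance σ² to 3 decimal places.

μ = -19.000, σ² = 21.703

A symmetric 99% interval runs μ ± z·σ with z = 2.576.
Half-width = 12, so σ = 12/2.576 = 4.6587 and σ² = 21.703.
μ is the interval midpoint, -19.000.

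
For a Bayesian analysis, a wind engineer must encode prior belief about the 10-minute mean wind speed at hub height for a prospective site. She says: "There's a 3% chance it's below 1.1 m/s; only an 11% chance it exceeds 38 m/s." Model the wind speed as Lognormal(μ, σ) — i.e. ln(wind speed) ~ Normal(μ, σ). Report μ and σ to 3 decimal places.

If T ~ Lognormal(μ,σ) then ln T ~ Normal(μ,σ), so the p-quantile of ln T is μ + z_p·σ.
ln(1.1) = 0.09531 and ln(38) = 3.638; z_{0.03} = -1.881, z_{0.89} = 1.227.
σ = (3.638 − 0.09531)/(1.227 − (-1.881)) = 1.140.
μ = 0.09531 − (-1.881)·1.140 = 2.239.

μ ≈ 2.239, σ ≈ 1.140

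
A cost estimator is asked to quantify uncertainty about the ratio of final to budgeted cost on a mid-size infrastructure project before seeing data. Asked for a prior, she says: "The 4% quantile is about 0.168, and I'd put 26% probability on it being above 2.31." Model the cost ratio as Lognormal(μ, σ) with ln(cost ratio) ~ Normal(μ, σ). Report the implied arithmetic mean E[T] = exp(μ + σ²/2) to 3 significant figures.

E[T] ≈ 2.08

If T ~ Lognormal(μ,σ) then ln T ~ Normal(μ,σ), so the p-quantile of ln T is μ + z_p·σ.
ln(0.168) = -1.784 and ln(2.31) = 0.8372; z_{0.04} = -1.751, z_{0.74} = 0.6433.
σ = (0.8372 − -1.784)/(0.6433 − (-1.751)) = 1.095.
μ = -1.784 − (-1.751)·1.095 = 0.133.
E[T] = exp(μ + σ²/2) = exp(0.133 + 0.5993) = 2.08.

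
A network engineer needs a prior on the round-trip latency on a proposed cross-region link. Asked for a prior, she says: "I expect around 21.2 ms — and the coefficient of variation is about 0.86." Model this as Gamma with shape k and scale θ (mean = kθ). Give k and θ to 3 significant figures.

For Gamma(k, scale θ): mean = kθ, variance = kθ², so CV = 1/√k.
CV = 0.86, hence k = 1/CV² = 1.35.
Then θ = mean/k = 21.2/1.35 = 15.7.

k ≈ 1.35, θ ≈ 15.7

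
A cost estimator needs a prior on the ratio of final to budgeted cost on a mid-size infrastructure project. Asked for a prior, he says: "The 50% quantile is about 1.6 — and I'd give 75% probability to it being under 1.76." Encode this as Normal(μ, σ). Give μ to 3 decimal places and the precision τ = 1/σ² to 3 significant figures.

The p-quantile of Normal(μ,σ) is μ + z_p·σ, with z_{0.5} = 0 and z_{0.75} = 0.6745.
Eliminate σ: μ = (z₂·x₁ − z₁·x₂)/(z₂ − z₁) = (0.6745·1.6 − (0)·1.76)/0.6745 = 1.600.
Then σ = (x₂ − x₁)/(z₂ − z₁) = (1.76 − 1.6)/0.6745 = 0.237.
Precision τ = 1/σ² = 1/0.2372² = 17.8.

μ = 1.600, τ = 17.8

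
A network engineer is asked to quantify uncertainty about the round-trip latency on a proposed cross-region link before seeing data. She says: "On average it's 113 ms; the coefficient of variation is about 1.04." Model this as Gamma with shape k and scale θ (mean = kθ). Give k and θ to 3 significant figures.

For Gamma(k, scale θ): mean = kθ, variance = kθ², so CV = 1/√k.
CV = 1.04, hence k = 1/CV² = 0.925.
Then θ = mean/k = 113/0.925 = 122.

k ≈ 0.925, θ ≈ 122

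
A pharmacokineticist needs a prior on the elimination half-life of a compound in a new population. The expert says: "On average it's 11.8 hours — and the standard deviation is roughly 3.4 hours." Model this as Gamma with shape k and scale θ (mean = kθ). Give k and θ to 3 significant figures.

k ≈ 12, θ ≈ 0.98

For Gamma(k, scale θ): mean = kθ, variance = kθ², so CV = 1/√k.
CV = SD/mean = 3.4/11.8 = 0.2881, hence k = 1/CV² = 12.
Then θ = mean/k = 11.8/12 = 0.98.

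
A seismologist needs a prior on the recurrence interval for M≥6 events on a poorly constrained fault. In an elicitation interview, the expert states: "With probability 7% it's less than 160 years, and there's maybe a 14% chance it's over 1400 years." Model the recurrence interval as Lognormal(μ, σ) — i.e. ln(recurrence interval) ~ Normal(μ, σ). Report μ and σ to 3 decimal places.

If T ~ Lognormal(μ,σ) then ln T ~ Normal(μ,σ), so the p-quantile of ln T is μ + z_p·σ.
ln(160) = 5.075 and ln(1400) = 7.244; z_{0.07} = -1.476, z_{0.86} = 1.08.
σ = (7.244 − 5.075)/(1.08 − (-1.476)) = 0.849.
μ = 5.075 − (-1.476)·0.849 = 6.327.

μ ≈ 6.327, σ ≈ 0.849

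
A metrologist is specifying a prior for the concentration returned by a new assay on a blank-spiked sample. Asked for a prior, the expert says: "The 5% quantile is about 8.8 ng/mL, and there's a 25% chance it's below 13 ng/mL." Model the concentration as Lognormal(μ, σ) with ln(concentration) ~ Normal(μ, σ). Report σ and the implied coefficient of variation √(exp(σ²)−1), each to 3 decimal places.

If T ~ Lognormal(μ,σ) then ln T ~ Normal(μ,σ), so the p-quantile of ln T is μ + z_p·σ.
ln(8.8) = 2.175 and ln(13) = 2.565; z_{0.05} = -1.645, z_{0.25} = -0.6745.
σ = (2.565 − 2.175)/(-0.6745 − (-1.645)) = 0.402.
μ = 2.175 − (-1.645)·0.402 = 2.836.
CV = √(exp(σ²)−1) = √(exp(0.1617)−1) = 0.419.

σ ≈ 0.402, CV ≈ 0.419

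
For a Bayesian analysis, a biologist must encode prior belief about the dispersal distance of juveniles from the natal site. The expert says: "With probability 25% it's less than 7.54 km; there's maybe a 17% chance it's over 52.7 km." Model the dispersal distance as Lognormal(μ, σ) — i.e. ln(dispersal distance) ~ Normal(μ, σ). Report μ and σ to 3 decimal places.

μ ≈ 2.825, σ ≈ 1.194

If T ~ Lognormal(μ,σ) then ln T ~ Normal(μ,σ), so the p-quantile of ln T is μ + z_p·σ.
ln(7.54) = 2.02 and ln(52.7) = 3.965; z_{0.25} = -0.6745, z_{0.83} = 0.9542.
σ = (3.965 − 2.02)/(0.9542 − (-0.6745)) = 1.194.
μ = 2.02 − (-0.6745)·1.194 = 2.825.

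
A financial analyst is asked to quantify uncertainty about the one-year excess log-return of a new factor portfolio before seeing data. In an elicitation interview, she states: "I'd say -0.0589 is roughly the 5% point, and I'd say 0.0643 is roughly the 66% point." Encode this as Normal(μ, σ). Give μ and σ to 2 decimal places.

For Normal(μ,σ), the p-quantile is μ + z_p·σ. Here z_{0.05} = -1.645, z_{0.66} = 0.4125.
So -0.0589 = μ − 1.645σ and 0.0643 = μ + 0.4125σ.
Subtracting: σ = (0.0643 − -0.0589)/(0.4125 − (-1.645)) = 0.06.
Then μ = -0.0589 − (-1.645)·0.06 = 0.04.

μ = 0.04, σ = 0.06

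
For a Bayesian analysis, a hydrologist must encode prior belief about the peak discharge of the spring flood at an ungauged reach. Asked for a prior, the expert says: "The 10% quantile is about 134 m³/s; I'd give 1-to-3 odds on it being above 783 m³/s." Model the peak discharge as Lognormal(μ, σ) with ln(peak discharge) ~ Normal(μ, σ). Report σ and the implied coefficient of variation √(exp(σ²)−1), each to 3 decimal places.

If T ~ Lognormal(μ,σ) then ln T ~ Normal(μ,σ), so the p-quantile of ln T is μ + z_p·σ.
ln(134) = 4.898 and ln(783) = 6.663; z_{0.1} = -1.282, z_{0.75} = 0.6745.
σ = (6.663 − 4.898)/(0.6745 − (-1.282)) = 0.902.
μ = 4.898 − (-1.282)·0.902 = 6.054.
CV = √(exp(σ²)−1) = √(exp(0.8145)−1) = 1.122.

σ ≈ 0.902, CV ≈ 1.122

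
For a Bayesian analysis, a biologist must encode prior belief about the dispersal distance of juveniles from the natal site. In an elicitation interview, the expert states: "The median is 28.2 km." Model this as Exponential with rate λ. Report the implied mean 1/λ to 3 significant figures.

mean ≈ 40.7 km

Exponential median = ln 2 / λ, so λ = ln 2 / 28.2 = 0.0246.
Mean = 1/λ = 40.7 km.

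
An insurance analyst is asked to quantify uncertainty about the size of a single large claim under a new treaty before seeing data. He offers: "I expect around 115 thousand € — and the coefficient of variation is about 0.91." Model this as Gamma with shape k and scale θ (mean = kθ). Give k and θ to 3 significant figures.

For Gamma(k, scale θ): mean = kθ, variance = kθ², so CV = 1/√k.
CV = 0.91, hence k = 1/CV² = 1.21.
Then θ = mean/k = 115/1.21 = 95.2.

k ≈ 1.21, θ ≈ 95.2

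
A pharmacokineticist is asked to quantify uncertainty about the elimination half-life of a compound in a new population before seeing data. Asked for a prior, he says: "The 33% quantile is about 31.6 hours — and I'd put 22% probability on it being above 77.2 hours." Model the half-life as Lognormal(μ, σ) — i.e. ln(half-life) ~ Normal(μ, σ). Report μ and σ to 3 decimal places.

μ ≈ 3.777, σ ≈ 0.737

If T ~ Lognormal(μ,σ) then ln T ~ Normal(μ,σ), so the p-quantile of ln T is μ + z_p·σ.
ln(31.6) = 3.453 and ln(77.2) = 4.346; z_{0.33} = -0.4399, z_{0.78} = 0.7722.
σ = (4.346 − 3.453)/(0.7722 − (-0.4399)) = 0.737.
μ = 3.453 − (-0.4399)·0.737 = 3.777.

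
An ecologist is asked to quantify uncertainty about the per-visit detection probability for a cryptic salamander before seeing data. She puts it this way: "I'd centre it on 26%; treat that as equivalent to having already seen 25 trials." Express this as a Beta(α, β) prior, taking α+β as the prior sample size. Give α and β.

Under the effective-sample-size interpretation, Beta(α, β) has prior mean α/(α+β) and prior sample size α+β.
So α+β = 25 and α/(α+β) = 0.26, giving α = 0.26·25 = 6.5 and β = 25 − 6.5 = 18.5.

α = 6.5, β = 18.5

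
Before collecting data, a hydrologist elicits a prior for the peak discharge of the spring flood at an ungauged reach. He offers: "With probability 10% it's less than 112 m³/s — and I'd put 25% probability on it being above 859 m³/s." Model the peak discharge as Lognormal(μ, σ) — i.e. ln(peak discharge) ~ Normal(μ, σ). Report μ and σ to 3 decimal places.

μ ≈ 6.053, σ ≈ 1.042

If T ~ Lognormal(μ,σ) then ln T ~ Normal(μ,σ), so the p-quantile of ln T is μ + z_p·σ.
ln(112) = 4.718 and ln(859) = 6.756; z_{0.1} = -1.282, z_{0.75} = 0.6745.
σ = (6.756 − 4.718)/(0.6745 − (-1.282)) = 1.042.
μ = 4.718 − (-1.282)·1.042 = 6.053.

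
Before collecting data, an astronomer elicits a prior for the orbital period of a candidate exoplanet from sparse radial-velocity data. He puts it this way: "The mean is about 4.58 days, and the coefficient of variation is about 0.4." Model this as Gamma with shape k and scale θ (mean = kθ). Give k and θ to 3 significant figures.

k ≈ 6.25, θ ≈ 0.733

For Gamma(k, scale θ): mean = kθ, variance = kθ², so CV = 1/√k.
CV = 0.4, hence k = 1/CV² = 6.25.
Then θ = mean/k = 4.58/6.25 = 0.733.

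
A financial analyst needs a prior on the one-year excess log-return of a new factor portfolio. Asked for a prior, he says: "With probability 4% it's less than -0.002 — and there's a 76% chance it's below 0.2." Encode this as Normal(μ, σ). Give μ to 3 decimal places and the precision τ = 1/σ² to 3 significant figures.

The p-quantile of Normal(μ,σ) is μ + z_p·σ, with z_{0.04} = -1.751 and z_{0.76} = 0.7063.
Eliminate σ: μ = (z₂·x₁ − z₁·x₂)/(z₂ − z₁) = (0.7063·-0.002 − (-1.751)·0.2)/2.457 = 0.142.
Then σ = (x₂ − x₁)/(z₂ − z₁) = (0.2 − -0.002)/2.457 = 0.082.
Precision τ = 1/σ² = 1/0.08221² = 148.

μ = 0.142, τ = 148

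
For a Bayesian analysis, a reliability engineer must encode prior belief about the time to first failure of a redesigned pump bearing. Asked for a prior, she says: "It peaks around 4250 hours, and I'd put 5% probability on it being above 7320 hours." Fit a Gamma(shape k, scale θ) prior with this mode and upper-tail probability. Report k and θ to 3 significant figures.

Gamma(k,θ) with k>1 has mode (k−1)θ, so θ = 4250/(k−1).
Need P(X < 7320) = 0.95 with θ tied to k this way. Start at k = 2, θ = 4250: P(X<7320) ≈ 0.514.
Too low — raise k to concentrate. Iterating converges to k ≈ 10.4.
Then θ = 4250/(10.4−1) ≈ 450.

k ≈ 10.4, θ ≈ 450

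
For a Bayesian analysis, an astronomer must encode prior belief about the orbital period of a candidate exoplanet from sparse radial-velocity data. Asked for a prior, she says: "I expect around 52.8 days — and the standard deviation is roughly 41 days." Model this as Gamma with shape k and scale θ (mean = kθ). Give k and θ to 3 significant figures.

k ≈ 1.66, θ ≈ 31.8

For Gamma(k, scale θ): mean = kθ, variance = kθ², so CV = 1/√k.
CV = SD/mean = 41/52.8 = 0.7765, hence k = 1/CV² = 1.66.
Then θ = mean/k = 52.8/1.66 = 31.8.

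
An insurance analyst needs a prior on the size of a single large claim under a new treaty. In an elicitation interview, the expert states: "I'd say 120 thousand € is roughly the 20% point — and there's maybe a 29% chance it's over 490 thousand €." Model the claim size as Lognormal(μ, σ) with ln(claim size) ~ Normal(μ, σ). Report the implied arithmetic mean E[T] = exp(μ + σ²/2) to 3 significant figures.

If T ~ Lognormal(μ,σ) then ln T ~ Normal(μ,σ), so the p-quantile of ln T is μ + z_p·σ.
ln(120) = 4.787 and ln(490) = 6.194; z_{0.2} = -0.8416, z_{0.71} = 0.5534.
σ = (6.194 − 4.787)/(0.5534 − (-0.8416)) = 1.009.
μ = 4.787 − (-0.8416)·1.009 = 5.636.
E[T] = exp(μ + σ²/2) = exp(5.636 + 0.5086) = 466 thousand €.

E[T] ≈ 466 thousand €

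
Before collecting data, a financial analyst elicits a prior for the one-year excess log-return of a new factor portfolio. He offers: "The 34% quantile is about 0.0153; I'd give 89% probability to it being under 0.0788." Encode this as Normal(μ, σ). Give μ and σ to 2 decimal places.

For Normal(μ,σ), the p-quantile is μ + z_p·σ. Here z_{0.34} = -0.4125, z_{0.89} = 1.227.
So 0.0153 = μ − 0.4125σ and 0.0788 = μ + 1.227σ.
Subtracting: σ = (0.0788 − 0.0153)/(1.227 − (-0.4125)) = 0.04.
Then μ = 0.0153 − (-0.4125)·0.04 = 0.03.

μ = 0.03, σ = 0.04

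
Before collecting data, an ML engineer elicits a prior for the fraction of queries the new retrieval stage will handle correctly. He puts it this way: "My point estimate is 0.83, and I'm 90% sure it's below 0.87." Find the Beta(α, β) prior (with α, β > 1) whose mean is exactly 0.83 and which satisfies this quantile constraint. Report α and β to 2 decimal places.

With mean 0.83 fixed, write α = 0.83s, β = 0.17s where s = α+β.
Need P(θ < 0.87) = 0.9 under Beta(0.83s, 0.17s). Normal approximation: (q−m)/√(m(1−m)/s) ≈ z_{0.9} = 1.28, so s ≈ 0.83·0.17·(1.28)²/(0.87−0.83)² = 144.8.
At s = 144.8: P(θ<0.87) ≈ 0.907. Adjusting to match 0.9 gives s ≈ 136.29.
So α = 0.83·136.29 ≈ 113.12, β = 0.17·136.29 ≈ 23.17.

α ≈ 113.12, β ≈ 23.17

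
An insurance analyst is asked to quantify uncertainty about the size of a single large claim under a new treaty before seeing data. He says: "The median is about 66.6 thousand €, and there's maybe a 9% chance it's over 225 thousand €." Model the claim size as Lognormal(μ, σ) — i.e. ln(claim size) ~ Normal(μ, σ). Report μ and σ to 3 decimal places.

μ ≈ 4.199, σ ≈ 0.908

If T ~ Lognormal(μ,σ) then ln T ~ Normal(μ,σ), so the p-quantile of ln T is μ + z_p·σ.
ln(66.6) = 4.199 and ln(225) = 5.416; z_{0.5} = 0, z_{0.91} = 1.341.
σ = (5.416 − 4.199)/(1.341 − (0)) = 0.908.
μ = 4.199 − (0)·0.908 = 4.199.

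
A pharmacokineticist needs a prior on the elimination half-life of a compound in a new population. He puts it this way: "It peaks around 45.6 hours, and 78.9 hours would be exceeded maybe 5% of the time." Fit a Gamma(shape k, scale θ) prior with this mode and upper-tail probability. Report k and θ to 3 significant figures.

k ≈ 10.3, θ ≈ 4.91

Gamma(k,θ) with k>1 has mode (k−1)θ, so θ = 45.6/(k−1).
Need P(X < 78.9) = 0.95 with θ tied to k this way. Start at k = 2, θ = 45.6: P(X<78.9) ≈ 0.516.
Too low — raise k to concentrate. Iterating converges to k ≈ 10.3.
Then θ = 45.6/(10.3−1) ≈ 4.91.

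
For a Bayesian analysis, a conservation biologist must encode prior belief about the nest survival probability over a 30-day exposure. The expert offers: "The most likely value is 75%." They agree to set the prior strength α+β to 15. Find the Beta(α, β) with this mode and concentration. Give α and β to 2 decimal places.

α = 10.75, β = 4.25

For α,β > 1 the Beta mode is (α−1)/(α+β−2). With α+β = 15, the mode is (α−1)/13.
Set (α−1)/13 = 0.75 → α = 1 + 0.75·13 = 10.75.
β = 15 − α = 4.25.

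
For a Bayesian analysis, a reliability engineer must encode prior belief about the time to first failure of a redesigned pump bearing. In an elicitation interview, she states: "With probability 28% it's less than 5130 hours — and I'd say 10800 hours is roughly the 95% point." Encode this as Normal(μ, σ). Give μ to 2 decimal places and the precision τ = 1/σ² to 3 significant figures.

μ = 6613.47, τ = 1.54e-07

The p-quantile of Normal(μ,σ) is μ + z_p·σ, with z_{0.28} = -0.5828 and z_{0.95} = 1.645.
Eliminate σ: μ = (z₂·x₁ − z₁·x₂)/(z₂ − z₁) = (1.645·5130 − (-0.5828)·10800)/2.228 = 6613.47.
Then σ = (x₂ − x₁)/(z₂ − z₁) = (10800 − 5130)/2.228 = 2545.23.
Precision τ = 1/σ² = 1/2545² = 1.54e-07.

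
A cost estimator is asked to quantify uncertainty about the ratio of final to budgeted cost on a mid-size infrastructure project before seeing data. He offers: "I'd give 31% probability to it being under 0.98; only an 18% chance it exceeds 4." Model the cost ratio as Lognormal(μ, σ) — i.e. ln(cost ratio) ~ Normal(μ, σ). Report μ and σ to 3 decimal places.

μ ≈ 0.474, σ ≈ 0.997

If T ~ Lognormal(μ,σ) then ln T ~ Normal(μ,σ), so the p-quantile of ln T is μ + z_p·σ.
ln(0.98) = -0.0202 and ln(4) = 1.386; z_{0.31} = -0.4959, z_{0.82} = 0.9154.
σ = (1.386 − -0.0202)/(0.9154 − (-0.4959)) = 0.997.
μ = -0.0202 − (-0.4959)·0.997 = 0.474.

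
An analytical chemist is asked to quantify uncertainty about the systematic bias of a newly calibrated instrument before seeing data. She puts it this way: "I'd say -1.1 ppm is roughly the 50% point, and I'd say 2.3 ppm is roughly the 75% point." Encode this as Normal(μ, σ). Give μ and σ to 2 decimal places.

μ = -1.10, σ = 5.04

For Normal(μ,σ), the p-quantile is μ + z_p·σ. Here z_{0.5} = 0, z_{0.75} = 0.6745.
So -1.1 = μ + 0σ and 2.3 = μ + 0.6745σ.
Subtracting: σ = (2.3 − -1.1)/(0.6745 − (0)) = 5.04.
Then μ = -1.1 − (0)·5.04 = -1.10.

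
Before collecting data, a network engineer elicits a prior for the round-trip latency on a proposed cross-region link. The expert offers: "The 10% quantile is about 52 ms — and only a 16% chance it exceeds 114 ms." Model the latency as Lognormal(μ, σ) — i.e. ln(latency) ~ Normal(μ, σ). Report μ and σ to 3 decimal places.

μ ≈ 4.393, σ ≈ 0.345

If T ~ Lognormal(μ,σ) then ln T ~ Normal(μ,σ), so the p-quantile of ln T is μ + z_p·σ.
ln(52) = 3.951 and ln(114) = 4.736; z_{0.1} = -1.282, z_{0.84} = 0.9945.
σ = (4.736 − 3.951)/(0.9945 − (-1.282)) = 0.345.
μ = 3.951 − (-1.282)·0.345 = 4.393.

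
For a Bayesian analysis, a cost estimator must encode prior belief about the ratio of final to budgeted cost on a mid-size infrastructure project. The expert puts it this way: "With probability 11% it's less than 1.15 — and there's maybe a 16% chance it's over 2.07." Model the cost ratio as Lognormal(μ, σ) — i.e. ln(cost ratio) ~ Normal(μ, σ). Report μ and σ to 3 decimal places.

If T ~ Lognormal(μ,σ) then ln T ~ Normal(μ,σ), so the p-quantile of ln T is μ + z_p·σ.
ln(1.15) = 0.1398 and ln(2.07) = 0.7275; z_{0.11} = -1.227, z_{0.84} = 0.9945.
σ = (0.7275 − 0.1398)/(0.9945 − (-1.227)) = 0.265.
μ = 0.1398 − (-1.227)·0.265 = 0.464.

μ ≈ 0.464, σ ≈ 0.265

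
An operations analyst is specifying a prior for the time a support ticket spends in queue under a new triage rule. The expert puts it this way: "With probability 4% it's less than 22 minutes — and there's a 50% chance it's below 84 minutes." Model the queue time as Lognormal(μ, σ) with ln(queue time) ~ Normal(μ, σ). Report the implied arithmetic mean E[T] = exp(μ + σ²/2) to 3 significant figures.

If T ~ Lognormal(μ,σ) then ln T ~ Normal(μ,σ), so the p-quantile of ln T is μ + z_p·σ.
ln(22) = 3.091 and ln(84) = 4.431; z_{0.04} = -1.751, z_{0.5} = 0.
σ = (4.431 − 3.091)/(0 − (-1.751)) = 0.765.
μ = 3.091 − (-1.751)·0.765 = 4.431.
E[T] = exp(μ + σ²/2) = exp(4.431 + 0.2928) = 113 minutes.

E[T] ≈ 113 minutes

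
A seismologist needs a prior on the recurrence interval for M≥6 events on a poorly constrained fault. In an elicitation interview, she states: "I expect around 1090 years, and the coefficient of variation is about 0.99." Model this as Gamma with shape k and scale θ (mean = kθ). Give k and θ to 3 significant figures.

k ≈ 1.02, θ ≈ 1070

For Gamma(k, scale θ): mean = kθ, variance = kθ², so CV = 1/√k.
CV = 0.99, hence k = 1/CV² = 1.02.
Then θ = mean/k = 1090/1.02 = 1070.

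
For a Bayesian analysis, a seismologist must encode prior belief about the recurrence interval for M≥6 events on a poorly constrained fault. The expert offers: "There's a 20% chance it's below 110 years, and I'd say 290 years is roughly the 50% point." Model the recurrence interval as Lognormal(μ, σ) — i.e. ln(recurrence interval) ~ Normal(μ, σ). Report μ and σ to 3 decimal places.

μ ≈ 5.670, σ ≈ 1.152

If T ~ Lognormal(μ,σ) then ln T ~ Normal(μ,σ), so the p-quantile of ln T is μ + z_p·σ.
ln(110) = 4.7 and ln(290) = 5.67; z_{0.2} = -0.8416, z_{0.5} = 0.
σ = (5.67 − 4.7)/(0 − (-0.8416)) = 1.152.
μ = 4.7 − (-0.8416)·1.152 = 5.670.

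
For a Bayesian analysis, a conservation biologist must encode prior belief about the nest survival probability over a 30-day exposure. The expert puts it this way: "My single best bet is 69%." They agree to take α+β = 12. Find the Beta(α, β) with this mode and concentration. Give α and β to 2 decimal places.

For α,β > 1 the Beta mode is (α−1)/(α+β−2). With α+β = 12, the mode is (α−1)/10.
Set (α−1)/10 = 0.69 → α = 1 + 0.69·10 = 7.90.
β = 12 − α = 4.10.

α = 7.90, β = 4.10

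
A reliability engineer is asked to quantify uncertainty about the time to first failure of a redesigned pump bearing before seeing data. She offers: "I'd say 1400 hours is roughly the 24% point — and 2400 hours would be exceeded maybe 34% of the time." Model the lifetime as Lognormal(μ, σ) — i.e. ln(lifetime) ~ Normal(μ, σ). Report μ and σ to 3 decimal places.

μ ≈ 7.585, σ ≈ 0.482

If T ~ Lognormal(μ,σ) then ln T ~ Normal(μ,σ), so the p-quantile of ln T is μ + z_p·σ.
ln(1400) = 7.244 and ln(2400) = 7.783; z_{0.24} = -0.7063, z_{0.66} = 0.4125.
σ = (7.783 − 7.244)/(0.4125 − (-0.7063)) = 0.482.
μ = 7.244 − (-0.7063)·0.482 = 7.585.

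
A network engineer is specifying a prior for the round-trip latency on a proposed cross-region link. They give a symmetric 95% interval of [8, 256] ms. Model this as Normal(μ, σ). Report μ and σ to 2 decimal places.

A symmetric 95% interval runs μ ± z·σ with z = 1.96.
Half-width = 124, so σ = 124/1.96 = 63.27.
μ is the interval midpoint, 132.00.

μ = 132.00, σ = 63.27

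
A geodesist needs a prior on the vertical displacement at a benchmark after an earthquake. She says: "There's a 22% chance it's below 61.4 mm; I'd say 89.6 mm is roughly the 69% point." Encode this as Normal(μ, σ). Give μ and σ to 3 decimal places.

μ = 78.573, σ = 22.239

For Normal(μ,σ), the p-quantile is μ + z_p·σ. Here z_{0.22} = -0.7722, z_{0.69} = 0.4959.
So 61.4 = μ − 0.7722σ and 89.6 = μ + 0.4959σ.
Subtracting: σ = (89.6 − 61.4)/(0.4959 − (-0.7722)) = 22.239.
Then μ = 61.4 − (-0.7722)·22.239 = 78.573.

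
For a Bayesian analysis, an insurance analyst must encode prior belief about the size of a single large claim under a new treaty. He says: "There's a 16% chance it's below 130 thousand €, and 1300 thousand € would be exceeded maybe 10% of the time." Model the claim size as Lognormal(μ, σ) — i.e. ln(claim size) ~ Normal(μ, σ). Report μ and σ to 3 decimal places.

μ ≈ 5.874, σ ≈ 1.012

If T ~ Lognormal(μ,σ) then ln T ~ Normal(μ,σ), so the p-quantile of ln T is μ + z_p·σ.
ln(130) = 4.868 and ln(1300) = 7.17; z_{0.16} = -0.9945, z_{0.9} = 1.282.
σ = (7.17 − 4.868)/(1.282 − (-0.9945)) = 1.012.
μ = 4.868 − (-0.9945)·1.012 = 5.874.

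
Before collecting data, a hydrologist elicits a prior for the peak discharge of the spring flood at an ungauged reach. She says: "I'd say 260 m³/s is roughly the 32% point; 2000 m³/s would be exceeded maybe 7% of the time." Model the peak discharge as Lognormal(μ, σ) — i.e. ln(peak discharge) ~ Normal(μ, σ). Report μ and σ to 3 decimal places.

μ ≈ 6.052, σ ≈ 1.050

If T ~ Lognormal(μ,σ) then ln T ~ Normal(μ,σ), so the p-quantile of ln T is μ + z_p·σ.
ln(260) = 5.561 and ln(2000) = 7.601; z_{0.32} = -0.4677, z_{0.93} = 1.476.
σ = (7.601 − 5.561)/(1.476 − (-0.4677)) = 1.050.
μ = 5.561 − (-0.4677)·1.050 = 6.052.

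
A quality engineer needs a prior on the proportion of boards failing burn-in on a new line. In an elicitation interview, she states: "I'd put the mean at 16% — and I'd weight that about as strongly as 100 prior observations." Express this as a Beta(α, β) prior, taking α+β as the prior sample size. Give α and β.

Under the effective-sample-size interpretation, Beta(α, β) has prior mean α/(α+β) and prior sample size α+β.
So α+β = 100 and α/(α+β) = 0.16, giving α = 0.16·100 = 16 and β = 100 − 16 = 84.

α = 16, β = 84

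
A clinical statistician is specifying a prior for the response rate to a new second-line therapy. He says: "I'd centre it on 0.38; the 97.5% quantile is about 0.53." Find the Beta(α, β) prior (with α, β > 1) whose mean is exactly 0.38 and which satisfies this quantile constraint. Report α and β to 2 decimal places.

With mean 0.38 fixed, write α = 0.38s, β = 0.62s where s = α+β.
Need P(θ < 0.53) = 0.975 under Beta(0.38s, 0.62s). Normal approximation: (q−m)/√(m(1−m)/s) ≈ z_{0.975} = 1.96, so s ≈ 0.38·0.62·(1.96)²/(0.53−0.38)² = 40.2.
At s = 40.2: P(θ<0.53) ≈ 0.973. Adjusting to match 0.975 gives s ≈ 41.81.
So α = 0.38·41.81 ≈ 15.89, β = 0.62·41.81 ≈ 25.92.

α ≈ 15.89, β ≈ 25.92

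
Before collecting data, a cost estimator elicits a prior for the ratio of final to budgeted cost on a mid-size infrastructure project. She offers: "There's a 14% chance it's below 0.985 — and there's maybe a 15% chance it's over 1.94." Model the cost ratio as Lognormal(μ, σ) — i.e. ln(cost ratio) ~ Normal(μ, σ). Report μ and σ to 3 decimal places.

If T ~ Lognormal(μ,σ) then ln T ~ Normal(μ,σ), so the p-quantile of ln T is μ + z_p·σ.
ln(0.985) = -0.01511 and ln(1.94) = 0.6627; z_{0.14} = -1.08, z_{0.85} = 1.036.
σ = (0.6627 − -0.01511)/(1.036 − (-1.08)) = 0.320.
μ = -0.01511 − (-1.08)·0.320 = 0.331.

μ ≈ 0.331, σ ≈ 0.320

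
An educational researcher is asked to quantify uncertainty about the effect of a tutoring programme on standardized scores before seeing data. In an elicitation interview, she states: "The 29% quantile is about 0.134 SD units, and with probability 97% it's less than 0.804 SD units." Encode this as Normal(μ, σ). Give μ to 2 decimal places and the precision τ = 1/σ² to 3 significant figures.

μ = 0.29, τ = 13.2

The p-quantile of Normal(μ,σ) is μ + z_p·σ, with z_{0.29} = -0.5534 and z_{0.97} = 1.881.
Eliminate σ: μ = (z₂·x₁ − z₁·x₂)/(z₂ − z₁) = (1.881·0.134 − (-0.5534)·0.804)/2.434 = 0.29.
Then σ = (x₂ − x₁)/(z₂ − z₁) = (0.804 − 0.134)/2.434 = 0.28.
Precision τ = 1/σ² = 1/0.2752² = 13.2.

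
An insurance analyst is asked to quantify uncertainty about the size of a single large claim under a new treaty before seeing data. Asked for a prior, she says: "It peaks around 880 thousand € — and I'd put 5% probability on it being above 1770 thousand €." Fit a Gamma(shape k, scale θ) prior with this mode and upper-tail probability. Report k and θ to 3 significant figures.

k ≈ 6.67, θ ≈ 155

Gamma(k,θ) with k>1 has mode (k−1)θ, so θ = 880/(k−1).
Need P(X < 1770) = 0.95 with θ tied to k this way. Start at k = 2, θ = 880: P(X<1770) ≈ 0.597.
Too low — raise k to concentrate. Iterating converges to k ≈ 6.67.
Then θ = 880/(6.67−1) ≈ 155.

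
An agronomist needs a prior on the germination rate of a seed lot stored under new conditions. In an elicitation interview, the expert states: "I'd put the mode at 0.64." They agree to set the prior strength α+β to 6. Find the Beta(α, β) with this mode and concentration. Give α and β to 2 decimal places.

α = 3.56, β = 2.44

For α,β > 1 the Beta mode is (α−1)/(α+β−2). With α+β = 6, the mode is (α−1)/4.
Set (α−1)/4 = 0.64 → α = 1 + 0.64·4 = 3.56.
β = 6 − α = 2.44.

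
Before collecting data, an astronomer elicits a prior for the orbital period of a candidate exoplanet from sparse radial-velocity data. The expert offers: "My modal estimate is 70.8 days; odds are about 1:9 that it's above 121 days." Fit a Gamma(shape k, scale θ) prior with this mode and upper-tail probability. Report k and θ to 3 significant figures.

k ≈ 7.6, θ ≈ 10.7

Gamma(k,θ) with k>1 has mode (k−1)θ, so θ = 70.8/(k−1).
Need P(X < 121) = 0.9 with θ tied to k this way. Start at k = 2, θ = 70.8: P(X<121) ≈ 0.510.
Too low — raise k to concentrate. Iterating converges to k ≈ 7.6.
Then θ = 70.8/(7.6−1) ≈ 10.7.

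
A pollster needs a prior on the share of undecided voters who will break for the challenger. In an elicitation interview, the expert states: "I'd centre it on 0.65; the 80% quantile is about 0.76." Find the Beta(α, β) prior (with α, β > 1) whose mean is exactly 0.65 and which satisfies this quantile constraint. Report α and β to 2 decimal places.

α ≈ 8.95, β ≈ 4.82

With mean 0.65 fixed, write α = 0.65s, β = 0.35s where s = α+β.
Need P(θ < 0.76) = 0.8 under Beta(0.65s, 0.35s). Normal approximation: (q−m)/√(m(1−m)/s) ≈ z_{0.8} = 0.842, so s ≈ 0.65·0.35·(0.842)²/(0.76−0.65)² = 13.3.
At s = 13.3: P(θ<0.76) ≈ 0.795. Adjusting to match 0.8 gives s ≈ 13.77.
So α = 0.65·13.77 ≈ 8.95, β = 0.35·13.77 ≈ 4.82.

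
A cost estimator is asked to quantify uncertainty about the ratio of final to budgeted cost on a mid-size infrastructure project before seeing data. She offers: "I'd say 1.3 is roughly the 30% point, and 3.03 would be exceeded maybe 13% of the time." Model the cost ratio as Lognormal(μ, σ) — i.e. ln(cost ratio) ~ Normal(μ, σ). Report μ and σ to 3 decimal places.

μ ≈ 0.531, σ ≈ 0.513

If T ~ Lognormal(μ,σ) then ln T ~ Normal(μ,σ), so the p-quantile of ln T is μ + z_p·σ.
ln(1.3) = 0.2624 and ln(3.03) = 1.109; z_{0.3} = -0.5244, z_{0.87} = 1.126.
σ = (1.109 − 0.2624)/(1.126 − (-0.5244)) = 0.513.
μ = 0.2624 − (-0.5244)·0.513 = 0.531.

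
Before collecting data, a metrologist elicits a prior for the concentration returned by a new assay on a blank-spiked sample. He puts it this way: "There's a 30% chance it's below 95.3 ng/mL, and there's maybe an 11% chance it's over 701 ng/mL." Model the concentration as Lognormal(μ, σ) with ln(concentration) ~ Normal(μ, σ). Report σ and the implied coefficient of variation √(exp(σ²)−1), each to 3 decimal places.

σ ≈ 1.140, CV ≈ 1.633

If T ~ Lognormal(μ,σ) then ln T ~ Normal(μ,σ), so the p-quantile of ln T is μ + z_p·σ.
ln(95.3) = 4.557 and ln(701) = 6.553; z_{0.3} = -0.5244, z_{0.89} = 1.227.
σ = (6.553 − 4.557)/(1.227 − (-0.5244)) = 1.140.
μ = 4.557 − (-0.5244)·1.140 = 5.155.
CV = √(exp(σ²)−1) = √(exp(1.2988)−1) = 1.633.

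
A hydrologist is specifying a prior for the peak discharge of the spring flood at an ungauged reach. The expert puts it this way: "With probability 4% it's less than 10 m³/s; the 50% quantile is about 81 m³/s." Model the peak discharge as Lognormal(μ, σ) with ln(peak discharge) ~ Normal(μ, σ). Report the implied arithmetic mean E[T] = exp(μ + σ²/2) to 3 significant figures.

If T ~ Lognormal(μ,σ) then ln T ~ Normal(μ,σ), so the p-quantile of ln T is μ + z_p·σ.
ln(10) = 2.303 and ln(81) = 4.394; z_{0.04} = -1.751, z_{0.5} = 0.
σ = (4.394 − 2.303)/(0 − (-1.751)) = 1.195.
μ = 2.303 − (-1.751)·1.195 = 4.394.
E[T] = exp(μ + σ²/2) = exp(4.394 + 0.7139) = 165 m³/s.

E[T] ≈ 165 m³/s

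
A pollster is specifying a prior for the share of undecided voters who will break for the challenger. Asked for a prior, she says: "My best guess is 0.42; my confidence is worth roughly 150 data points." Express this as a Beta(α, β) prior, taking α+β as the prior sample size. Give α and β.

α = 63, β = 87

Under the effective-sample-size interpretation, Beta(α, β) has prior mean α/(α+β) and prior sample size α+β.
So α+β = 150 and α/(α+β) = 0.42, giving α = 0.42·150 = 63 and β = 150 − 63 = 87.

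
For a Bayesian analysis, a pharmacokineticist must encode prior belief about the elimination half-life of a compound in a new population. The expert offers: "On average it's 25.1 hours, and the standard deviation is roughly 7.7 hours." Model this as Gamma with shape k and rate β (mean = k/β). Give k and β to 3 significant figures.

For Gamma(k, rate β): mean = k/β, variance = k/β², so CV = 1/√k.
CV = SD/mean = 7.7/25.1 = 0.3068, hence k = 1/CV² = 10.6.
Then β = k/mean = 10.6/25.1 = 0.423.

k ≈ 10.6, β ≈ 0.423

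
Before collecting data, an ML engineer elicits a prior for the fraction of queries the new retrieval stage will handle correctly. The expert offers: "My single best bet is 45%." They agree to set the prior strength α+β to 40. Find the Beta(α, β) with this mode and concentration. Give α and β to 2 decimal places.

α = 18.10, β = 21.90

For α,β > 1 the Beta mode is (α−1)/(α+β−2). With α+β = 40, the mode is (α−1)/38.
Set (α−1)/38 = 0.45 → α = 1 + 0.45·38 = 18.10.
β = 40 − α = 21.90.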